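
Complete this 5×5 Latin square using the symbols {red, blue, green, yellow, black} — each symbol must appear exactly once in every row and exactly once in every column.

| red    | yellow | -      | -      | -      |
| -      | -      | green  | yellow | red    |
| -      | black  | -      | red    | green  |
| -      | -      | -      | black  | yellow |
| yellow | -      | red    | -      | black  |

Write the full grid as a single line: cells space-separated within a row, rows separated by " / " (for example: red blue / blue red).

red yellow black green blue / black blue green yellow red / blue black yellow red green / green red blue black yellow / yellow green red blue black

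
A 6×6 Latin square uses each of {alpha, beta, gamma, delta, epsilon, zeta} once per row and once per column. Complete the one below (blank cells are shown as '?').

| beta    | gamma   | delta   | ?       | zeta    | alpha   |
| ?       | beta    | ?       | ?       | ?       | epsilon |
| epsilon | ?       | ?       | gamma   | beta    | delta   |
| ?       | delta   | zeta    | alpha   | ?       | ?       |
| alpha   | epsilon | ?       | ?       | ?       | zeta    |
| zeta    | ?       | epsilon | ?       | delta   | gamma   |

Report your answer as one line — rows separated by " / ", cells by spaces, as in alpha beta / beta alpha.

beta gamma delta epsilon zeta alpha / delta beta gamma zeta alpha epsilon / epsilon zeta alpha gamma beta delta / gamma delta zeta alpha epsilon beta / alpha epsilon beta delta gamma zeta / zeta alpha epsilon beta delta gamma

Cell (r1,c4): row 1 has {alpha,beta,gamma,delta,zeta}; column 4 has {alpha,gamma} → epsilon.
Cell (r3,c3): row 3 has {beta,gamma,delta,epsilon}; column 3 has {delta,epsilon,zeta} → alpha.
Cell (r4,c1): row 4 has {alpha,delta,zeta}; column 1 has {alpha,beta,epsilon,zeta} → gamma.
Cell (r4,c5): row 4 has {alpha,gamma,delta,zeta}; column 5 has {beta,delta,zeta} → epsilon.
Cell (r4,c6): row 4 has {alpha,gamma,delta,epsilon,zeta}; column 6 has {alpha,gamma,delta,epsilon,zeta} → beta.
Cell (r5,c5): row 5 has {alpha,epsilon,zeta}; column 5 has {beta,delta,epsilon,zeta} → gamma.
Cell (r6,c2): row 6 has {gamma,delta,epsilon,zeta}; column 2 has {beta,gamma,delta,epsilon} → alpha.
Cell (r6,c4): row 6 has {alpha,gamma,delta,epsilon,zeta}; column 4 has {alpha,gamma,epsilon} → beta.
Cell (r2,c1): row 2 has {beta,epsilon}; column 1 has {alpha,beta,gamma,epsilon,zeta} → delta.
Cell (r2,c3): row 2 has {beta,delta,epsilon}; column 3 has {alpha,delta,epsilon,zeta} → gamma.
Cell (r2,c4): row 2 has {beta,gamma,delta,epsilon}; column 4 has {alpha,beta,gamma,epsilon} → zeta.
Cell (r2,c5): row 2 has {beta,gamma,delta,epsilon,zeta}; column 5 has {beta,gamma,delta,epsilon,zeta} → alpha.
Cell (r3,c2): row 3 has {alpha,beta,gamma,delta,epsilon}; column 2 has {alpha,beta,gamma,delta,epsilon} → zeta.
Cell (r5,c3): row 5 has {alpha,gamma,epsilon,zeta}; column 3 has {alpha,gamma,delta,epsilon,zeta} → beta.
Cell (r5,c4): row 5 has {alpha,beta,gamma,epsilon,zeta}; column 4 has {alpha,beta,gamma,epsilon,zeta} → delta.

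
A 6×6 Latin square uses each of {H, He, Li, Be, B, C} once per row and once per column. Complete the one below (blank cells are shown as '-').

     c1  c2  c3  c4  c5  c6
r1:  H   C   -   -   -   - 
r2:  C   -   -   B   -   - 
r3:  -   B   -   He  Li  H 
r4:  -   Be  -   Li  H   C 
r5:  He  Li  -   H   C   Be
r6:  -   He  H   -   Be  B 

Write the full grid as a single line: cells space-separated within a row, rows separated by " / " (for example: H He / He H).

H C Li Be B He / C H Be B He Li / Be B C He Li H / B Be He Li H C / He Li B H C Be / Li He H C Be B

Cell (r1,c4): row 1 has {H,C}; column 4 has {H,He,Li,B} → Be.
Cell (r2,c2): row 2 has {B,C}; column 2 has {He,Li,Be,B,C} → H.
Cell (r2,c5): row 2 has {H,B,C}; column 5 has {H,Li,Be,C} → He.
Cell (r2,c6): row 2 has {H,He,B,C}; column 6 has {H,Be,B,C} → Li.
Cell (r3,c1): row 3 has {H,He,Li,B}; column 1 has {H,He,C} → Be.
Cell (r3,c3): row 3 has {H,He,Li,Be,B}; column 3 has {H} → C.
Cell (r4,c1): row 4 has {H,Li,Be,C}; column 1 has {H,He,Be,C} → B.
Cell (r4,c3): row 4 has {H,Li,Be,B,C}; column 3 has {H,C} → He.
Cell (r5,c3): row 5 has {H,He,Li,Be,C}; column 3 has {H,He,C} → B.
Cell (r6,c1): row 6 has {H,He,Be,B}; column 1 has {H,He,Be,B,C} → Li.
Cell (r6,c4): row 6 has {H,He,Li,Be,B}; column 4 has {H,He,Li,Be,B} → C.
Cell (r1,c3): row 1 has {H,Be,C}; column 3 has {H,He,B,C} → Li.
Cell (r1,c5): row 1 has {H,Li,Be,C}; column 5 has {H,He,Li,Be,C} → B.
Cell (r1,c6): row 1 has {H,Li,Be,B,C}; column 6 has {H,Li,Be,B,C} → He.
Cell (r2,c3): row 2 has {H,He,Li,B,C}; column 3 has {H,He,Li,B,C} → Be.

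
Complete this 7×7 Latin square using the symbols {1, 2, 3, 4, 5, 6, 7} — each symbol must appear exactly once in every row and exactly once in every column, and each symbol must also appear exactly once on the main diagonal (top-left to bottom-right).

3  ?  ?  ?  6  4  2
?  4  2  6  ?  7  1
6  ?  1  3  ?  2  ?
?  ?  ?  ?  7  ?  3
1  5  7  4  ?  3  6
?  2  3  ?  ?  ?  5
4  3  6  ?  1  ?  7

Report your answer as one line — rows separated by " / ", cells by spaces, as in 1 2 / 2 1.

3 1 5 7 6 4 2 / 5 4 2 6 3 7 1 / 6 7 1 3 5 2 4 / 2 6 4 5 7 1 3 / 1 5 7 4 2 3 6 / 7 2 3 1 4 6 5 / 4 3 6 2 1 5 7

(r1,c3): row 1 has {2,3,4,6}; column 3 has {1,2,3,6,7}, so it must be 5.
(r2,c1): row 2 has {1,2,4,6,7}; column 1 has {1,3,4,6}, so it must be 5.
(r2,c5): row 2 has {1,2,4,5,6,7}; column 5 has {1,6,7}, so it must be 3.
(r3,c2): row 3 has {1,2,3,6}; column 2 has {2,3,4,5}, so it must be 7.
(r3,c7): row 3 has {1,2,3,6,7}; column 7 has {1,2,3,5,6,7}, so it must be 4.
(r4,c1): row 4 has {3,7}; column 1 has {1,3,4,5,6}, so it must be 2.
(r4,c3): row 4 has {2,3,7}; column 3 has {1,2,3,5,6,7}, so it must be 4.
(r4,c4): row 4 has {2,3,4,7}; column 4 has {3,4,6}; the diagonal has {1,3,4,7}, so it must be 5.
(r5,c5): row 5 has {1,3,4,5,6,7}; column 5 has {1,3,6,7}; the diagonal has {1,3,4,5,7}, so it must be 2.
(r6,c1): row 6 has {2,3,5}; column 1 has {1,2,3,4,5,6}, so it must be 7.
(r6,c4): row 6 has {2,3,5,7}; column 4 has {3,4,5,6}, so it must be 1.
(r6,c5): row 6 has {1,2,3,5,7}; column 5 has {1,2,3,6,7}, so it must be 4.
(r6,c6): row 6 has {1,2,3,4,5,7}; column 6 has {2,3,4,7}; the diagonal has {1,2,3,4,5,7}, so it must be 6.
(r7,c4): row 7 has {1,3,4,6,7}; column 4 has {1,3,4,5,6}, so it must be 2.
(r7,c6): row 7 has {1,2,3,4,6,7}; column 6 has {2,3,4,6,7}, so it must be 5.
(r1,c2): row 1 has {2,3,4,5,6}; column 2 has {2,3,4,5,7}, so it must be 1.
(r1,c4): row 1 has {1,2,3,4,5,6}; column 4 has {1,2,3,4,5,6}, so it must be 7.
(r3,c5): row 3 has {1,2,3,4,6,7}; column 5 has {1,2,3,4,6,7}, so it must be 5.
(r4,c2): row 4 has {2,3,4,5,7}; column 2 has {1,2,3,4,5,7}, so it must be 6.
(r4,c6): row 4 has {2,3,4,5,6,7}; column 6 has {2,3,4,5,6,7}, so it must be 1.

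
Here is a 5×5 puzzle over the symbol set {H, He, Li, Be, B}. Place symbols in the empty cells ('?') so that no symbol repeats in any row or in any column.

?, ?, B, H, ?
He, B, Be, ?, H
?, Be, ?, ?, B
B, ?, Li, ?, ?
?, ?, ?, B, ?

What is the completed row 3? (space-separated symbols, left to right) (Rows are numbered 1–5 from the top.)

Li Be H He B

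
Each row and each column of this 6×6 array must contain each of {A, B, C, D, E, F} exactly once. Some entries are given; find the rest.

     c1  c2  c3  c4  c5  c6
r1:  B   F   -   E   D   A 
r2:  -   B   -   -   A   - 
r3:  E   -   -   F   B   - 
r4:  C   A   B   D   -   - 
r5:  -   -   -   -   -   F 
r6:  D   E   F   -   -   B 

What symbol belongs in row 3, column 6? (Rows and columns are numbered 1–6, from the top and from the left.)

C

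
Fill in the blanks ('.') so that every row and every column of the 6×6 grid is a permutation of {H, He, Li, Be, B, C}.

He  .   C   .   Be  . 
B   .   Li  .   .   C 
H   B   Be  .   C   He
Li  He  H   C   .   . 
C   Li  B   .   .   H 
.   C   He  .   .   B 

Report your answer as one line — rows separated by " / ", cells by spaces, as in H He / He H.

He H C B Be Li / B Be Li He H C / H B Be Li C He / Li He H C B Be / C Li B Be He H / Be C He H Li B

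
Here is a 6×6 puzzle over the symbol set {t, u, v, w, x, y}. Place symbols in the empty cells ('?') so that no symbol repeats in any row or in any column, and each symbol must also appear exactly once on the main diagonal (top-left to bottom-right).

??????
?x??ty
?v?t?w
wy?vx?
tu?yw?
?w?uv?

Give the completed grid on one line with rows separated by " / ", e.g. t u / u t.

u t w x y v / v x u w t y / x v y t u w / w y t v x u / t u v y w x / y w x u v t

row 1 is empty so far; column 2 has {u,v,w,x,y} — only t is left for (r1,c2).
row 2 has {t,x,y}; column 4 has {t,u,v,y} — only w is left for (r2,c4).
row 6 has {u,v,w}; column 6 has {w,y}; the diagonal has {v,w,x} — only t is left for (r6,c6).
row 1 has {t}; column 4 has {t,u,v,w,y} — only x is left for (r1,c4).
row 4 has {v,w,x,y}; column 6 has {t,w,y} — only u is left for (r4,c6).
row 1 has {t,x}; column 6 has {t,u,w,y} — only v is left for (r1,c6).
row 4 has {u,v,w,x,y}; column 3 is empty so far — only t is left for (r4,c3).
row 5 has {t,u,w,y}; column 6 has {t,u,v,w,y} — only x is left for (r5,c6).
row 5 has {t,u,w,x,y}; column 3 has {t} — only v is left for (r5,c3).
row 2 has {t,w,x,y}; column 3 has {t,v} — only u is left for (r2,c3).
row 3 has {t,v,w}; column 3 has {t,u,v}; the diagonal has {t,v,w,x} — only y is left for (r3,c3).
row 3 has {t,v,w,y}; column 5 has {t,v,w,x} — only u is left for (r3,c5).
row 6 has {t,u,v,w}; column 3 has {t,u,v,y} — only x is left for (r6,c3).
row 1 has {t,v,x}; column 1 has {t,w}; the diagonal has {t,v,w,x,y} — only u is left for (r1,c1).
row 1 has {t,u,v,x}; column 3 has {t,u,v,x,y} — only w is left for (r1,c3).
row 1 has {t,u,v,w,x}; column 5 has {t,u,v,w,x} — only y is left for (r1,c5).
row 2 has {t,u,w,x,y}; column 1 has {t,u,w} — only v is left for (r2,c1).
row 3 has {t,u,v,w,y}; column 1 has {t,u,v,w} — only x is left for (r3,c1).
row 6 has {t,u,v,w,x}; column 1 has {t,u,v,w,x} — only y is left for (r6,c1).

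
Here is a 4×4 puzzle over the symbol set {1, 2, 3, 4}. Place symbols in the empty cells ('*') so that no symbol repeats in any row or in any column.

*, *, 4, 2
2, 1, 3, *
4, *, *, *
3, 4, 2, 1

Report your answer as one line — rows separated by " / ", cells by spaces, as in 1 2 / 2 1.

At row 1, column 1: row 1 has {2,4}; column 1 has {2,3,4}; that leaves 1.
At row 1, column 2: row 1 has {1,2,4}; column 2 has {1,4}; that leaves 3.
At row 2, column 4: row 2 has {1,2,3}; column 4 has {1,2}; that leaves 4.
At row 3, column 2: row 3 has {4}; column 2 has {1,3,4}; that leaves 2.
At row 3, column 3: row 3 has {2,4}; column 3 has {2,3,4}; that leaves 1.
At row 3, column 4: row 3 has {1,2,4}; column 4 has {1,2,4}; that leaves 3.

1 3 4 2 / 2 1 3 4 / 4 2 1 3 / 3 4 2 1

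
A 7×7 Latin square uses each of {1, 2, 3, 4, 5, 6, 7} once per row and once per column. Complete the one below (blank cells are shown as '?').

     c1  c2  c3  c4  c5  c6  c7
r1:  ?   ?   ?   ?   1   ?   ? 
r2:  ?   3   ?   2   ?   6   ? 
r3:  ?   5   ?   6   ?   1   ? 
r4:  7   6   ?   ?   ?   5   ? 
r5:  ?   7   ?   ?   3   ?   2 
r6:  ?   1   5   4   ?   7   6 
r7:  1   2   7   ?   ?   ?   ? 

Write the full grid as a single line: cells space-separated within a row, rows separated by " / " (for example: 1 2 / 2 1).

6 4 3 7 1 2 5 / 4 3 1 2 5 6 7 / 2 5 4 6 7 1 3 / 7 6 2 3 4 5 1 / 5 7 6 1 3 4 2 / 3 1 5 4 2 7 6 / 1 2 7 5 6 3 4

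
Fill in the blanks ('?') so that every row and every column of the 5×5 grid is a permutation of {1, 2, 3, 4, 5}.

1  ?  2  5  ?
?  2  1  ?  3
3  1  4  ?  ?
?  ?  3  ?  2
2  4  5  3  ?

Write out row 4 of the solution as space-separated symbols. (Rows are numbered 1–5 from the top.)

4 5 3 1 2

row 1 has {1,2,5}; column 2 has {1,2,4} — only 3 is left for (r1,c2).
row 1 has {1,2,3,5}; column 5 has {2,3} — only 4 is left for (r1,c5).
row 2 has {1,2,3}; column 4 has {3,5} — only 4 is left for (r2,c4).
row 3 has {1,3,4}; column 4 has {3,4,5} — only 2 is left for (r3,c4).
row 3 has {1,2,3,4}; column 5 has {2,3,4} — only 5 is left for (r3,c5).
row 4 has {2,3}; column 2 has {1,2,3,4} — only 5 is left for (r4,c2).
row 4 has {2,3,5}; column 4 has {2,3,4,5} — only 1 is left for (r4,c4).
row 5 has {2,3,4,5}; column 5 has {2,3,4,5} — only 1 is left for (r5,c5).
row 2 has {1,2,3,4}; column 1 has {1,2,3} — only 5 is left for (r2,c1).
row 4 has {1,2,3,5}; column 1 has {1,2,3,5} — only 4 is left for (r4,c1).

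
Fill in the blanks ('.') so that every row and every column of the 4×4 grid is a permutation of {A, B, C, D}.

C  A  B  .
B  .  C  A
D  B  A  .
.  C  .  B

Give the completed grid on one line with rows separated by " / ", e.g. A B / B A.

row 1 has {A,B,C}; column 4 has {A,B} — only D is left for (r1,c4).
row 2 has {A,B,C}; column 2 has {A,B,C} — only D is left for (r2,c2).
row 3 has {A,B,D}; column 4 has {A,B,D} — only C is left for (r3,c4).
row 4 has {B,C}; column 1 has {B,C,D} — only A is left for (r4,c1).
row 4 has {A,B,C}; column 3 has {A,B,C} — only D is left for (r4,c3).

C A B D / B D C A / D B A C / A C D B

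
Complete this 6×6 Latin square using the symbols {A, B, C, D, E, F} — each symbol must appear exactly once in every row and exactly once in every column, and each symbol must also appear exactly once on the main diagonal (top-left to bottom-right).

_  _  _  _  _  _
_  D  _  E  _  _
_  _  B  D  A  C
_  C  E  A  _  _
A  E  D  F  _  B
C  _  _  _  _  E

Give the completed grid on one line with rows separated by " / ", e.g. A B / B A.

F B A C E D / B D C E F A / E F B D A C / D C E A B F / A E D F C B / C A F B D E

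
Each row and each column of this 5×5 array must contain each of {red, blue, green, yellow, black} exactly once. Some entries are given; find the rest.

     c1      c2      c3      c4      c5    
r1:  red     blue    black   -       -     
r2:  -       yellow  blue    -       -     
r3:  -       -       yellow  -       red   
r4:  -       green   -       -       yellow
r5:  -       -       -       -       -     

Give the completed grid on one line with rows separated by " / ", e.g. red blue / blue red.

red blue black yellow green / green yellow blue red black / blue black yellow green red / black green red blue yellow / yellow red green black blue

Cell (r1,c5): row 1 has {red,blue,black}; column 5 has {red,yellow} → green.
Cell (r2,c5): row 2 has {blue,yellow}; column 5 has {red,green,yellow} → black.
Cell (r3,c2): row 3 has {red,yellow}; column 2 has {blue,green,yellow} → black.
Cell (r4,c3): row 4 has {green,yellow}; column 3 has {blue,yellow,black} → red.
Cell (r5,c2): row 5 is empty so far; column 2 has {blue,green,yellow,black} → red.
Cell (r5,c3): row 5 has {red}; column 3 has {red,blue,yellow,black} → green.
Cell (r5,c5): row 5 has {red,green}; column 5 has {red,green,yellow,black} → blue.
Cell (r1,c4): row 1 has {red,blue,green,black}; column 4 is empty so far → yellow.
Cell (r2,c1): row 2 has {blue,yellow,black}; column 1 has {red} → green.
Cell (r2,c4): row 2 has {blue,green,yellow,black}; column 4 has {yellow} → red.
Cell (r3,c1): row 3 has {red,yellow,black}; column 1 has {red,green} → blue.
Cell (r3,c4): row 3 has {red,blue,yellow,black}; column 4 has {red,yellow} → green.
Cell (r4,c1): row 4 has {red,green,yellow}; column 1 has {red,blue,green} → black.
Cell (r4,c4): row 4 has {red,green,yellow,black}; column 4 has {red,green,yellow} → blue.
Cell (r5,c1): row 5 has {red,blue,green}; column 1 has {red,blue,green,black} → yellow.
Cell (r5,c4): row 5 has {red,blue,green,yellow}; column 4 has {red,blue,green,yellow} → black.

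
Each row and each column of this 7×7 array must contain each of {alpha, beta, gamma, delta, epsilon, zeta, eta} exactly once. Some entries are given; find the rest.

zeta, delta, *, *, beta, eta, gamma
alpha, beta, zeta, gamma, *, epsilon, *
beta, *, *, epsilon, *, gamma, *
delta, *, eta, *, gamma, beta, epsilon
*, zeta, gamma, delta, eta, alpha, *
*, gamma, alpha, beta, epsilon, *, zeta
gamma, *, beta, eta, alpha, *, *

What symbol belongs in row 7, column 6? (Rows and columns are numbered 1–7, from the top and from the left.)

zeta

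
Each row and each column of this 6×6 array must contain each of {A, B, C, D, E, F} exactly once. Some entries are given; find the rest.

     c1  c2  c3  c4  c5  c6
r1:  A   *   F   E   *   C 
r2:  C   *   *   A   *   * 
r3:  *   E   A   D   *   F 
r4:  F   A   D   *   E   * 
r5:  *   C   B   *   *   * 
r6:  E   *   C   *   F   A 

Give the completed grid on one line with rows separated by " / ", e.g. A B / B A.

A B F E D C / C F E A B D / B E A D C F / F A D C E B / D C B F A E / E D C B F A

(r2,c3) = E
(r3,c1) = B
(r3,c5) = C
(r4,c6) = B
(r5,c1) = D
(r5,c4) = F
(r5,c5) = A
(r5,c6) = E
(r6,c4) = B
(r2,c6) = D
(r4,c4) = C
(r6,c2) = D
(r1,c2) = B
(r1,c5) = D
(r2,c2) = F
(r2,c5) = B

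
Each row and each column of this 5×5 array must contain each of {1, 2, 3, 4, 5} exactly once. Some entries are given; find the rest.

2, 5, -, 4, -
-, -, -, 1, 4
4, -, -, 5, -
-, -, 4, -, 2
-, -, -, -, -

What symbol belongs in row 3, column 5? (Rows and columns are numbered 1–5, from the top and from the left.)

1

Cell (r4,c4): row 4 has {2,4}; column 4 has {1,4,5} → 3.
Cell (r5,c4): row 5 is empty so far; column 4 has {1,3,4,5} → 2.
Cell (r4,c2): row 4 has {2,3,4}; column 2 has {5} → 1.
Cell (r4,c1): row 4 has {1,2,3,4}; column 1 has {2,4} → 5.
Cell (r2,c1): row 2 has {1,4}; column 1 has {2,4,5} → 3.
Cell (r2,c2): row 2 has {1,3,4}; column 2 has {1,5} → 2.
Cell (r2,c3): row 2 has {1,2,3,4}; column 3 has {4} → 5.
Cell (r3,c2): row 3 has {4,5}; column 2 has {1,2,5} → 3.
Cell (r3,c5): row 3 has {3,4,5}; column 5 has {2,4} → 1.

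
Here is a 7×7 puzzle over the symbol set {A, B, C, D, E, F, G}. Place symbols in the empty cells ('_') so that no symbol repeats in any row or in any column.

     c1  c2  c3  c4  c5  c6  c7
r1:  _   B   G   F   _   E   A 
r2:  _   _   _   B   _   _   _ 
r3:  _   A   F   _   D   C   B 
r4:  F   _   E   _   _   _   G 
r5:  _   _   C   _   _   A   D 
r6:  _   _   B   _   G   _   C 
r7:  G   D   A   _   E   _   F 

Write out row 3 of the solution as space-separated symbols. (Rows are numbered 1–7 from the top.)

(r1,c5): row 1 has {A,B,E,F,G}; column 5 has {D,E,G}, so it must be C.
(r2,c3): row 2 has {B}; column 3 has {A,B,C,E,F,G}, so it must be D.
(r2,c7): row 2 has {B,D}; column 7 has {A,B,C,D,F,G}, so it must be E.
(r3,c1): row 3 has {A,B,C,D,F}; column 1 has {F,G}, so it must be E.
(r3,c4): row 3 has {A,B,C,D,E,F}; column 4 has {B,F}, so it must be G.

E A F G D C B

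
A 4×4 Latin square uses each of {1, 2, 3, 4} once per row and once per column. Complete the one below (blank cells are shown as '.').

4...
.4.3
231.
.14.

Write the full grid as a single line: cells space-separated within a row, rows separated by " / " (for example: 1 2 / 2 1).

4 2 3 1 / 1 4 2 3 / 2 3 1 4 / 3 1 4 2

row 1 has {4}; column 2 has {1,3,4} — only 2 is left for (r1,c2).
row 1 has {2,4}; column 3 has {1,4} — only 3 is left for (r1,c3).
row 1 has {2,3,4}; column 4 has {3} — only 1 is left for (r1,c4).
row 2 has {3,4}; column 1 has {2,4} — only 1 is left for (r2,c1).
row 2 has {1,3,4}; column 3 has {1,3,4} — only 2 is left for (r2,c3).
row 3 has {1,2,3}; column 4 has {1,3} — only 4 is left for (r3,c4).
row 4 has {1,4}; column 1 has {1,2,4} — only 3 is left for (r4,c1).
row 4 has {1,3,4}; column 4 has {1,3,4} — only 2 is left for (r4,c4).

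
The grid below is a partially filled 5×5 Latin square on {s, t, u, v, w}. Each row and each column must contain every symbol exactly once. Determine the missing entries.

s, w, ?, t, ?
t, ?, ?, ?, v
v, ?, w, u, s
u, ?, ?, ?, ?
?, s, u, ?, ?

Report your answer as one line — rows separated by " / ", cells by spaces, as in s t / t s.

s w v t u / t u s w v / v t w u s / u v t s w / w s u v t

(r1,c3) = v
(r1,c5) = u
(r2,c2) = u
(r2,c3) = s
(r2,c4) = w
(r3,c2) = t
(r4,c2) = v
(r4,c3) = t
(r4,c4) = s
(r4,c5) = w
(r5,c1) = w
(r5,c4) = v
(r5,c5) = t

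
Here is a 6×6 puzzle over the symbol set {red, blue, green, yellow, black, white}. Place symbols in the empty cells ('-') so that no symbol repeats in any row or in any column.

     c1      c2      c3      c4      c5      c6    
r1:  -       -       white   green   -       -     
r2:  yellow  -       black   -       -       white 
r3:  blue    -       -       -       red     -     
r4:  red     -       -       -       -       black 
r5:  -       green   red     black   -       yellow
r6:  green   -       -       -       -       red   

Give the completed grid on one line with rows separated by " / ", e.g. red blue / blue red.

black red white green yellow blue / yellow blue black red green white / blue black yellow white red green / red yellow green blue white black / white green red black blue yellow / green white blue yellow black red

At row 1, column 1: row 1 has {green,white}; column 1 has {red,blue,green,yellow}; that leaves black.
At row 1, column 6: row 1 has {green,black,white}; column 6 has {red,yellow,black,white}; that leaves blue.
At row 3, column 6: row 3 has {red,blue}; column 6 has {red,blue,yellow,black,white}; that leaves green.
At row 5, column 1: row 5 has {red,green,yellow,black}; column 1 has {red,blue,green,yellow,black}; that leaves white.
At row 5, column 5: row 5 has {red,green,yellow,black,white}; column 5 has {red}; that leaves blue.
At row 1, column 5: row 1 has {blue,green,black,white}; column 5 has {red,blue}; that leaves yellow.
At row 2, column 5: row 2 has {yellow,black,white}; column 5 has {red,blue,yellow}; that leaves green.
At row 3, column 3: row 3 has {red,blue,green}; column 3 has {red,black,white}; that leaves yellow.
At row 3, column 4: row 3 has {red,blue,green,yellow}; column 4 has {green,black}; that leaves white.
At row 4, column 5: row 4 has {red,black}; column 5 has {red,blue,green,yellow}; that leaves white.
At row 6, column 3: row 6 has {red,green}; column 3 has {red,yellow,black,white}; that leaves blue.
At row 6, column 4: row 6 has {red,blue,green}; column 4 has {green,black,white}; that leaves yellow.
At row 6, column 5: row 6 has {red,blue,green,yellow}; column 5 has {red,blue,green,yellow,white}; that leaves black.
At row 1, column 2: row 1 has {blue,green,yellow,black,white}; column 2 has {green}; that leaves red.
At row 2, column 2: row 2 has {green,yellow,black,white}; column 2 has {red,green}; that leaves blue.
At row 2, column 4: row 2 has {blue,green,yellow,black,white}; column 4 has {green,yellow,black,white}; that leaves red.
At row 3, column 2: row 3 has {red,blue,green,yellow,white}; column 2 has {red,blue,green}; that leaves black.
At row 4, column 2: row 4 has {red,black,white}; column 2 has {red,blue,green,black}; that leaves yellow.
At row 4, column 3: row 4 has {red,yellow,black,white}; column 3 has {red,blue,yellow,black,white}; that leaves green.
At row 4, column 4: row 4 has {red,green,yellow,black,white}; column 4 has {red,green,yellow,black,white}; that leaves blue.
At row 6, column 2: row 6 has {red,blue,green,yellow,black}; column 2 has {red,blue,green,yellow,black}; that leaves white.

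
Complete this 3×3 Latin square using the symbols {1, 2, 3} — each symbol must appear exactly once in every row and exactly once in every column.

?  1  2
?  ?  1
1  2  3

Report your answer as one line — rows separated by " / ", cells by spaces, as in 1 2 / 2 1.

3 1 2 / 2 3 1 / 1 2 3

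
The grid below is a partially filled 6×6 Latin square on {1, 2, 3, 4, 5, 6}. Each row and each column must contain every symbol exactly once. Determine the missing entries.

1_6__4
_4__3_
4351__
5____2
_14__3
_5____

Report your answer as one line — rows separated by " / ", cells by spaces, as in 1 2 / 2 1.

(r1,c2) = 2
(r1,c5) = 5
(r3,c6) = 6
(r4,c2) = 6
(r6,c6) = 1
(r1,c4) = 3
(r2,c6) = 5
(r3,c5) = 2
(r4,c4) = 4
(r4,c5) = 1
(r5,c5) = 6
(r6,c5) = 4
(r4,c3) = 3
(r5,c1) = 2
(r5,c4) = 5
(r6,c3) = 2
(r6,c4) = 6
(r2,c1) = 6
(r2,c3) = 1
(r2,c4) = 2
(r6,c1) = 3

1 2 6 3 5 4 / 6 4 1 2 3 5 / 4 3 5 1 2 6 / 5 6 3 4 1 2 / 2 1 4 5 6 3 / 3 5 2 6 4 1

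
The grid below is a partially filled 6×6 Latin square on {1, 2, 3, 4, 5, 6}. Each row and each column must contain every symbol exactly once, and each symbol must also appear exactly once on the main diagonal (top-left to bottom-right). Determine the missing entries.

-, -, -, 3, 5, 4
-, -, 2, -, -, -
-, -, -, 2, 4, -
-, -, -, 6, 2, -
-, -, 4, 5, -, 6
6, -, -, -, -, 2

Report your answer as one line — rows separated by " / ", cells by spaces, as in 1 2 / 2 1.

1 2 6 3 5 4 / 5 4 2 1 6 3 / 3 6 5 2 4 1 / 4 3 1 6 2 5 / 2 1 4 5 3 6 / 6 5 3 4 1 2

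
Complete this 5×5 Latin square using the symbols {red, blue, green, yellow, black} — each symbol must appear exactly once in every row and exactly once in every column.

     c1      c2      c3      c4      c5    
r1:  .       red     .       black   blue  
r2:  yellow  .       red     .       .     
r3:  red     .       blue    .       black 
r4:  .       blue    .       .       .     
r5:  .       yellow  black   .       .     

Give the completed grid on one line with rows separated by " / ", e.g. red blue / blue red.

green red yellow black blue / yellow black red blue green / red green blue yellow black / black blue green red yellow / blue yellow black green red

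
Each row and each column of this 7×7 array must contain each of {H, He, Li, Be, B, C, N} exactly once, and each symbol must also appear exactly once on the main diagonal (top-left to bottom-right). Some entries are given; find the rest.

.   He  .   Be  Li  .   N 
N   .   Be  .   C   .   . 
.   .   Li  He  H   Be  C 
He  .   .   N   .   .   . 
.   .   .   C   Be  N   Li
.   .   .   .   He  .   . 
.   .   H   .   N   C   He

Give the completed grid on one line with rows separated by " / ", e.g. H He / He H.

C He B Be Li H N / N H Be Li C He B / B N Li He H Be C / He Be C N B Li H / H B He C Be N Li / Li C N H He B Be / Be Li H B N C He

At row 3, column 1: row 3 has {H,He,Li,Be,C}; column 1 has {He,N}; that leaves B.
At row 3, column 2: row 3 has {H,He,Li,Be,B,C}; column 2 has {He}; that leaves N.
At row 4, column 5: row 4 has {He,N}; column 5 has {H,He,Li,Be,C,N}; that leaves B.
At row 5, column 1: row 5 has {Li,Be,C,N}; column 1 has {He,B,N}; that leaves H.
At row 5, column 2: row 5 has {H,Li,Be,C,N}; column 2 has {He,N}; that leaves B.
At row 5, column 3: row 5 has {H,Li,Be,B,C,N}; column 3 has {H,Li,Be}; that leaves He.
At row 1, column 1: row 1 has {He,Li,Be,N}; column 1 has {H,He,B,N}; the diagonal has {He,Li,Be,N}; that leaves C.
At row 1, column 3: row 1 has {He,Li,Be,C,N}; column 3 has {H,He,Li,Be}; that leaves B.
At row 1, column 6: row 1 has {He,Li,Be,B,C,N}; column 6 has {Be,C,N}; that leaves H.
At row 2, column 2: row 2 has {Be,C,N}; column 2 has {He,B,N}; the diagonal has {He,Li,Be,C,N}; that leaves H.
At row 2, column 7: row 2 has {H,Be,C,N}; column 7 has {He,Li,C,N}; that leaves B.
At row 4, column 3: row 4 has {He,B,N}; column 3 has {H,He,Li,Be,B}; that leaves C.
At row 4, column 6: row 4 has {He,B,C,N}; column 6 has {H,Be,C,N}; that leaves Li.
At row 6, column 3: row 6 has {He}; column 3 has {H,He,Li,Be,B,C}; that leaves N.
At row 6, column 6: row 6 has {He,N}; column 6 has {H,Li,Be,C,N}; the diagonal has {H,He,Li,Be,C,N}; that leaves B.
At row 2, column 4: row 2 has {H,Be,B,C,N}; column 4 has {He,Be,C,N}; that leaves Li.
At row 2, column 6: row 2 has {H,Li,Be,B,C,N}; column 6 has {H,Li,Be,B,C,N}; that leaves He.
At row 4, column 2: row 4 has {He,Li,B,C,N}; column 2 has {H,He,B,N}; that leaves Be.
At row 4, column 7: row 4 has {He,Li,Be,B,C,N}; column 7 has {He,Li,B,C,N}; that leaves H.
At row 6, column 4: row 6 has {He,B,N}; column 4 has {He,Li,Be,C,N}; that leaves H.
At row 6, column 7: row 6 has {H,He,B,N}; column 7 has {H,He,Li,B,C,N}; that leaves Be.
At row 7, column 2: row 7 has {H,He,C,N}; column 2 has {H,He,Be,B,N}; that leaves Li.
At row 7, column 4: row 7 has {H,He,Li,C,N}; column 4 has {H,He,Li,Be,C,N}; that leaves B.
At row 6, column 1: row 6 has {H,He,Be,B,N}; column 1 has {H,He,B,C,N}; that leaves Li.
At row 6, column 2: row 6 has {H,He,Li,Be,B,N}; column 2 has {H,He,Li,Be,B,N}; that leaves C.
At row 7, column 1: row 7 has {H,He,Li,B,C,N}; column 1 has {H,He,Li,B,C,N}; that leaves Be.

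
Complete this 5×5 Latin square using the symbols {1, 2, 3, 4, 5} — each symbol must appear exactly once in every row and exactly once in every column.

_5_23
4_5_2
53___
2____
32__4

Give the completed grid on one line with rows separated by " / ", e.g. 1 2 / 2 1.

1 5 4 2 3 / 4 1 5 3 2 / 5 3 2 4 1 / 2 4 3 1 5 / 3 2 1 5 4

row 1 has {2,3,5}; column 1 has {2,3,4,5} — only 1 is left for (r1,c1).
row 1 has {1,2,3,5}; column 3 has {5} — only 4 is left for (r1,c3).
row 2 has {2,4,5}; column 2 has {2,3,5} — only 1 is left for (r2,c2).
row 2 has {1,2,4,5}; column 4 has {2} — only 3 is left for (r2,c4).
row 3 has {3,5}; column 5 has {2,3,4} — only 1 is left for (r3,c5).
row 4 has {2}; column 2 has {1,2,3,5} — only 4 is left for (r4,c2).
row 4 has {2,4}; column 5 has {1,2,3,4} — only 5 is left for (r4,c5).
row 5 has {2,3,4}; column 3 has {4,5} — only 1 is left for (r5,c3).
row 5 has {1,2,3,4}; column 4 has {2,3} — only 5 is left for (r5,c4).
row 3 has {1,3,5}; column 3 has {1,4,5} — only 2 is left for (r3,c3).
row 3 has {1,2,3,5}; column 4 has {2,3,5} — only 4 is left for (r3,c4).
row 4 has {2,4,5}; column 3 has {1,2,4,5} — only 3 is left for (r4,c3).
row 4 has {2,3,4,5}; column 4 has {2,3,4,5} — only 1 is left for (r4,c4).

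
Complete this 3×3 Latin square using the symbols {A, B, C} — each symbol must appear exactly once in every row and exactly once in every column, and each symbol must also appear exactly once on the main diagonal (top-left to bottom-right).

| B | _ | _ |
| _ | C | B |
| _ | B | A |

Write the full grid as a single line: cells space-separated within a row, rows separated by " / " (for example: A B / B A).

B A C / A C B / C B A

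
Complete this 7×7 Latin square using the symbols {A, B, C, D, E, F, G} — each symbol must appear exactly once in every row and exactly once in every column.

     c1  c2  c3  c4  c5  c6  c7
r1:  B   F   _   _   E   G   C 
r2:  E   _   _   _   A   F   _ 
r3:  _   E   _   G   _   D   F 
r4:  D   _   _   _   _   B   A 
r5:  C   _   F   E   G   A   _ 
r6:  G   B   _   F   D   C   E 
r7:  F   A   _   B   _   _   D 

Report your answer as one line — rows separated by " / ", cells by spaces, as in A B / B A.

B F D A E G C / E C B D A F G / A E C G B D F / D G E C F B A / C D F E G A B / G B A F D C E / F A G B C E D

(r3,c1) = A
(r4,c4) = C
(r4,c5) = F
(r5,c2) = D
(r5,c7) = B
(r6,c3) = A
(r7,c5) = C
(r7,c6) = E
(r1,c3) = D
(r1,c4) = A
(r2,c4) = D
(r2,c7) = G
(r3,c5) = B
(r4,c2) = G
(r4,c3) = E
(r7,c3) = G
(r2,c2) = C
(r2,c3) = B
(r3,c3) = C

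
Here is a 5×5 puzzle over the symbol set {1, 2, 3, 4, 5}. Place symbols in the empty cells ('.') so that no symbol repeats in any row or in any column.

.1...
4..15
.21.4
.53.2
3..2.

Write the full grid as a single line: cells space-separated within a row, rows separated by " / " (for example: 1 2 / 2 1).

(r1,c5): row 1 has {1}; column 5 has {2,4,5}, so it must be 3.
(r2,c2): row 2 has {1,4,5}; column 2 has {1,2,5}, so it must be 3.
(r2,c3): row 2 has {1,3,4,5}; column 3 has {1,3}, so it must be 2.
(r3,c1): row 3 has {1,2,4}; column 1 has {3,4}, so it must be 5.
(r3,c4): row 3 has {1,2,4,5}; column 4 has {1,2}, so it must be 3.
(r4,c1): row 4 has {2,3,5}; column 1 has {3,4,5}, so it must be 1.
(r4,c4): row 4 has {1,2,3,5}; column 4 has {1,2,3}, so it must be 4.
(r5,c2): row 5 has {2,3}; column 2 has {1,2,3,5}, so it must be 4.
(r5,c3): row 5 has {2,3,4}; column 3 has {1,2,3}, so it must be 5.
(r5,c5): row 5 has {2,3,4,5}; column 5 has {2,3,4,5}, so it must be 1.
(r1,c1): row 1 has {1,3}; column 1 has {1,3,4,5}, so it must be 2.
(r1,c3): row 1 has {1,2,3}; column 3 has {1,2,3,5}, so it must be 4.
(r1,c4): row 1 has {1,2,3,4}; column 4 has {1,2,3,4}, so it must be 5.

2 1 4 5 3 / 4 3 2 1 5 / 5 2 1 3 4 / 1 5 3 4 2 / 3 4 5 2 1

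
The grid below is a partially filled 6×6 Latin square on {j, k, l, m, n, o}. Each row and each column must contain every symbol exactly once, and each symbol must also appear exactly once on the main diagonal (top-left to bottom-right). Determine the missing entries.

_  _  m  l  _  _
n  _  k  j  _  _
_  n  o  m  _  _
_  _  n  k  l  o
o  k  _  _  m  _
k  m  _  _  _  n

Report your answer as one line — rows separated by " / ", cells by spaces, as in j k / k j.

j o m l n k / n l k j o m / l n o m k j / m j n k l o / o k j n m l / k m l o j n

At row 1, column 1: row 1 has {l,m}; column 1 has {k,n,o}; the diagonal has {k,m,n,o}; that leaves j.
At row 1, column 2: row 1 has {j,l,m}; column 2 has {k,m,n}; that leaves o.
At row 1, column 6: row 1 has {j,l,m,o}; column 6 has {n,o}; that leaves k.
At row 2, column 2: row 2 has {j,k,n}; column 2 has {k,m,n,o}; the diagonal has {j,k,m,n,o}; that leaves l.
At row 2, column 5: row 2 has {j,k,l,n}; column 5 has {l,m}; that leaves o.
At row 2, column 6: row 2 has {j,k,l,n,o}; column 6 has {k,n,o}; that leaves m.
At row 3, column 1: row 3 has {m,n,o}; column 1 has {j,k,n,o}; that leaves l.
At row 3, column 6: row 3 has {l,m,n,o}; column 6 has {k,m,n,o}; that leaves j.
At row 4, column 1: row 4 has {k,l,n,o}; column 1 has {j,k,l,n,o}; that leaves m.
At row 4, column 2: row 4 has {k,l,m,n,o}; column 2 has {k,l,m,n,o}; that leaves j.
At row 5, column 4: row 5 has {k,m,o}; column 4 has {j,k,l,m}; that leaves n.
At row 5, column 6: row 5 has {k,m,n,o}; column 6 has {j,k,m,n,o}; that leaves l.
At row 6, column 4: row 6 has {k,m,n}; column 4 has {j,k,l,m,n}; that leaves o.
At row 6, column 5: row 6 has {k,m,n,o}; column 5 has {l,m,o}; that leaves j.
At row 1, column 5: row 1 has {j,k,l,m,o}; column 5 has {j,l,m,o}; that leaves n.
At row 3, column 5: row 3 has {j,l,m,n,o}; column 5 has {j,l,m,n,o}; that leaves k.
At row 5, column 3: row 5 has {k,l,m,n,o}; column 3 has {k,m,n,o}; that leaves j.
At row 6, column 3: row 6 has {j,k,m,n,o}; column 3 has {j,k,m,n,o}; that leaves l.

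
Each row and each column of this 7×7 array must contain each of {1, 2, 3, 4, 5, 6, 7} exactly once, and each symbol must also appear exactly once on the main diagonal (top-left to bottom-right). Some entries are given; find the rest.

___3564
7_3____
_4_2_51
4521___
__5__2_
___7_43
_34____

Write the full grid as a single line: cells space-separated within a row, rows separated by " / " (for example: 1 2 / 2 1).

2 7 1 3 5 6 4 / 7 6 3 5 4 1 2 / 3 4 7 2 6 5 1 / 4 5 2 1 7 3 6 / 6 1 5 4 3 2 7 / 5 2 6 7 1 4 3 / 1 3 4 6 2 7 5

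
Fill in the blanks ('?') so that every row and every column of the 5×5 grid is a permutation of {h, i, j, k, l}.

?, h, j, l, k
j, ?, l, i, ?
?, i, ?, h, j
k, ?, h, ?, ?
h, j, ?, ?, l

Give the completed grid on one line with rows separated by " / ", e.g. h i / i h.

i h j l k / j k l i h / l i k h j / k l h j i / h j i k l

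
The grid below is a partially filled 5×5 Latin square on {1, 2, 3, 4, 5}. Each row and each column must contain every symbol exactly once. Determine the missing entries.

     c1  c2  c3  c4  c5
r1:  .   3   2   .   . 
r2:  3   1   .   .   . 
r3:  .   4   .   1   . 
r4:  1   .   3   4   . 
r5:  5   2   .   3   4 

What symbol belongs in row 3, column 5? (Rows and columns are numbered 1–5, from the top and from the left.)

3

(r1,c1): row 1 has {2,3}; column 1 has {1,3,5}, so it must be 4.
(r1,c4): row 1 has {2,3,4}; column 4 has {1,3,4}, so it must be 5.
(r1,c5): row 1 has {2,3,4,5}; column 5 has {4}, so it must be 1.
(r2,c4): row 2 has {1,3}; column 4 has {1,3,4,5}, so it must be 2.
(r2,c5): row 2 has {1,2,3}; column 5 has {1,4}, so it must be 5.
(r3,c1): row 3 has {1,4}; column 1 has {1,3,4,5}, so it must be 2.
(r3,c3): row 3 has {1,2,4}; column 3 has {2,3}, so it must be 5.
(r3,c5): row 3 has {1,2,4,5}; column 5 has {1,4,5}, so it must be 3.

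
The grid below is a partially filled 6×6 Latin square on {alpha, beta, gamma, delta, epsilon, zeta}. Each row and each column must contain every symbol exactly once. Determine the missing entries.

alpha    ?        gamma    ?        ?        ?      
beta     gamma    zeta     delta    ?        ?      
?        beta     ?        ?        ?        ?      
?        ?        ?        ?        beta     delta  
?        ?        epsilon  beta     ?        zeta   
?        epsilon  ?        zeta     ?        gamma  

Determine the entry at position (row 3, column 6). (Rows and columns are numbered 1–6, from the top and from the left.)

(r1,c4): row 1 has {alpha,gamma}; column 4 has {beta,delta,zeta}, so it must be epsilon.
(r1,c6): row 1 has {alpha,gamma,epsilon}; column 6 has {gamma,delta,zeta}, so it must be beta.
(r4,c3): row 4 has {beta,delta}; column 3 has {gamma,epsilon,zeta}, so it must be alpha.
(r4,c4): row 4 has {alpha,beta,delta}; column 4 has {beta,delta,epsilon,zeta}, so it must be gamma.
(r6,c1): row 6 has {gamma,epsilon,zeta}; column 1 has {alpha,beta}, so it must be delta.
(r6,c3): row 6 has {gamma,delta,epsilon,zeta}; column 3 has {alpha,gamma,epsilon,zeta}, so it must be beta.
(r6,c5): row 6 has {beta,gamma,delta,epsilon,zeta}; column 5 has {beta}, so it must be alpha.
(r2,c5): row 2 has {beta,gamma,delta,zeta}; column 5 has {alpha,beta}, so it must be epsilon.
(r2,c6): row 2 has {beta,gamma,delta,epsilon,zeta}; column 6 has {beta,gamma,delta,zeta}, so it must be alpha.
(r3,c3): row 3 has {beta}; column 3 has {alpha,beta,gamma,epsilon,zeta}, so it must be delta.
(r3,c4): row 3 has {beta,delta}; column 4 has {beta,gamma,delta,epsilon,zeta}, so it must be alpha.
(r3,c6): row 3 has {alpha,beta,delta}; column 6 has {alpha,beta,gamma,delta,zeta}, so it must be epsilon.

epsilon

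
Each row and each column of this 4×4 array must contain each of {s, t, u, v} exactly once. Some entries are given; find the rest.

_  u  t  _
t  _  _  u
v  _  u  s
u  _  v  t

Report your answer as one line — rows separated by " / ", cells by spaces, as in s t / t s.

s u t v / t v s u / v t u s / u s v t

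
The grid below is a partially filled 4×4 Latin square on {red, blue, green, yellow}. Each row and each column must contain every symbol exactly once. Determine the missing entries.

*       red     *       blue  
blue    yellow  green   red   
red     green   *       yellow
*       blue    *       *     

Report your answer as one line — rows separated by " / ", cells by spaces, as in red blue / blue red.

green red yellow blue / blue yellow green red / red green blue yellow / yellow blue red green

row 1 has {red,blue}; column 3 has {green} — only yellow is left for (r1,c3).
row 3 has {red,green,yellow}; column 3 has {green,yellow} — only blue is left for (r3,c3).
row 4 has {blue}; column 3 has {blue,green,yellow} — only red is left for (r4,c3).
row 4 has {red,blue}; column 4 has {red,blue,yellow} — only green is left for (r4,c4).
row 1 has {red,blue,yellow}; column 1 has {red,blue} — only green is left for (r1,c1).
row 4 has {red,blue,green}; column 1 has {red,blue,green} — only yellow is left for (r4,c1).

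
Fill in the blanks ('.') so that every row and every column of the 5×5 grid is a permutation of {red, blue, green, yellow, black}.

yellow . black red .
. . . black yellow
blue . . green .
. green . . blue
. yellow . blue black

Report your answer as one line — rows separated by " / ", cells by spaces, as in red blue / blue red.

At row 1, column 2: row 1 has {red,yellow,black}; column 2 has {green,yellow}; that leaves blue.
At row 1, column 5: row 1 has {red,blue,yellow,black}; column 5 has {blue,yellow,black}; that leaves green.
At row 2, column 2: row 2 has {yellow,black}; column 2 has {blue,green,yellow}; that leaves red.
At row 3, column 2: row 3 has {blue,green}; column 2 has {red,blue,green,yellow}; that leaves black.
At row 3, column 5: row 3 has {blue,green,black}; column 5 has {blue,green,yellow,black}; that leaves red.
At row 4, column 4: row 4 has {blue,green}; column 4 has {red,blue,green,black}; that leaves yellow.
At row 2, column 1: row 2 has {red,yellow,black}; column 1 has {blue,yellow}; that leaves green.
At row 2, column 3: row 2 has {red,green,yellow,black}; column 3 has {black}; that leaves blue.
At row 3, column 3: row 3 has {red,blue,green,black}; column 3 has {blue,black}; that leaves yellow.
At row 4, column 3: row 4 has {blue,green,yellow}; column 3 has {blue,yellow,black}; that leaves red.
At row 5, column 1: row 5 has {blue,yellow,black}; column 1 has {blue,green,yellow}; that leaves red.
At row 5, column 3: row 5 has {red,blue,yellow,black}; column 3 has {red,blue,yellow,black}; that leaves green.
At row 4, column 1: row 4 has {red,blue,green,yellow}; column 1 has {red,blue,green,yellow}; that leaves black.

yellow blue black red green / green red blue black yellow / blue black yellow green red / black green red yellow blue / red yellow green blue black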